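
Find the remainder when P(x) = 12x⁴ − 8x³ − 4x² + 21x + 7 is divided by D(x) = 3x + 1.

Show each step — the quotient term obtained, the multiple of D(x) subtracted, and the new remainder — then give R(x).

R(x) = 0

Step 1: lead(12x⁴ − 8x³ − 4x² + 21x + 7) ÷ lead(D) = 12x⁴ ÷ 3x = 4x³. Subtract (4x³)·D = 12x⁴ + 4x³. Remainder: −12x³ − 4x² + 21x + 7.
Step 2: lead(−12x³ − 4x² + 21x + 7) ÷ lead(D) = −12x³ ÷ 3x = −4x². Subtract (−4x²)·D = −12x³ − 4x². Remainder: 21x + 7.
Step 3: lead(21x + 7) ÷ lead(D) = 21x ÷ 3x = 7. Subtract (7)·D = 21x + 7. Remainder: 0.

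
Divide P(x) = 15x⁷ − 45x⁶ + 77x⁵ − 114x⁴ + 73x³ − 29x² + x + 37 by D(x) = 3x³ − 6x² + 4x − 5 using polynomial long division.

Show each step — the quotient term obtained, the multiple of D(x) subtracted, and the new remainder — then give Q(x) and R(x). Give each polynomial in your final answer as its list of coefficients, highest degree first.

Q = [5, -5, 9, -5, -6]; R = [7]

Step 1: lead(15x⁷ − 45x⁶ + 77x⁵ − 114x⁴ + 73x³ − 29x² + x + 37) ÷ lead(D) = 15x⁷ ÷ 3x³ = 5x⁴. Subtract (5x⁴)·D = 15x⁷ − 30x⁶ + 20x⁵ − 25x⁴. Remainder: −15x⁶ + 57x⁵ − 89x⁴ + 73x³ − 29x² + x + 37.
Step 2: lead(−15x⁶ + 57x⁵ − 89x⁴ + 73x³ − 29x² + x + 37) ÷ lead(D) = −15x⁶ ÷ 3x³ = −5x³. Subtract (−5x³)·D = −15x⁶ + 30x⁵ − 20x⁴ + 25x³. Remainder: 27x⁵ − 69x⁴ + 48x³ − 29x² + x + 37.
Step 3: lead(27x⁵ − 69x⁴ + 48x³ − 29x² + x + 37) ÷ lead(D) = 27x⁵ ÷ 3x³ = 9x². Subtract (9x²)·D = 27x⁵ − 54x⁴ + 36x³ − 45x². Remainder: −15x⁴ + 12x³ + 16x² + x + 37.
Step 4: lead(−15x⁴ + 12x³ + 16x² + x + 37) ÷ lead(D) = −15x⁴ ÷ 3x³ = −5x. Subtract (−5x)·D = −15x⁴ + 30x³ − 20x² + 25x. Remainder: −18x³ + 36x² − 24x + 37.
Step 5: lead(−18x³ + 36x² − 24x + 37) ÷ lead(D) = −18x³ ÷ 3x³ = −6. Subtract (−6)·D = −18x³ + 36x² − 24x + 30. Remainder: 7.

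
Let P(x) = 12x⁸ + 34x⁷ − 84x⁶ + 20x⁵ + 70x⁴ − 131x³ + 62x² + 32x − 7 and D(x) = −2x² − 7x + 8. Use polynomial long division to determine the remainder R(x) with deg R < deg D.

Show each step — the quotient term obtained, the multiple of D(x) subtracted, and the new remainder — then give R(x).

R(x) = 2x + 9

Step 1: lead(12x⁸ + 34x⁷ − 84x⁶ + 20x⁵ + 70x⁴ − 131x³ + 62x² + 32x − 7) ÷ lead(D) = 12x⁸ ÷ −2x² = −6x⁶. Subtract (−6x⁶)·D = 12x⁸ + 42x⁷ − 48x⁶. Remainder: −8x⁷ − 36x⁶ + 20x⁵ + 70x⁴ − 131x³ + 62x² + 32x − 7.
Step 2: lead(−8x⁷ − 36x⁶ + 20x⁵ + 70x⁴ − 131x³ + 62x² + 32x − 7) ÷ lead(D) = −8x⁷ ÷ −2x² = 4x⁵. Subtract (4x⁵)·D = −8x⁷ − 28x⁶ + 32x⁵. Remainder: −8x⁶ − 12x⁵ + 70x⁴ − 131x³ + 62x² + 32x − 7.
Step 3: lead(−8x⁶ − 12x⁵ + 70x⁴ − 131x³ + 62x² + 32x − 7) ÷ lead(D) = −8x⁶ ÷ −2x² = 4x⁴. Subtract (4x⁴)·D = −8x⁶ − 28x⁵ + 32x⁴. Remainder: 16x⁵ + 38x⁴ − 131x³ + 62x² + 32x − 7.
Step 4: lead(16x⁵ + 38x⁴ − 131x³ + 62x² + 32x − 7) ÷ lead(D) = 16x⁵ ÷ −2x² = −8x³. Subtract (−8x³)·D = 16x⁵ + 56x⁴ − 64x³. Remainder: −18x⁴ − 67x³ + 62x² + 32x − 7.
Step 5: lead(−18x⁴ − 67x³ + 62x² + 32x − 7) ÷ lead(D) = −18x⁴ ÷ −2x² = 9x². Subtract (9x²)·D = −18x⁴ − 63x³ + 72x². Remainder: −4x³ − 10x² + 32x − 7.
Step 6: lead(−4x³ − 10x² + 32x − 7) ÷ lead(D) = −4x³ ÷ −2x² = 2x. Subtract (2x)·D = −4x³ − 14x² + 16x. Remainder: 4x² + 16x − 7.
Step 7: lead(4x² + 16x − 7) ÷ lead(D) = 4x² ÷ −2x² = −2. Subtract (−2)·D = 4x² + 14x − 16. Remainder: 2x + 9.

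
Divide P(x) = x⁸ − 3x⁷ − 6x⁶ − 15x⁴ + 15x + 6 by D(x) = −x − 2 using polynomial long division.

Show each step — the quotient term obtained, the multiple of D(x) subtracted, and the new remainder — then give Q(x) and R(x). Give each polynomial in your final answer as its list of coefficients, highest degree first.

Q = [-1, 5, -4, 8, -1, 2, -4, -7]; R = [-8]

Step 1: lead(x⁸ − 3x⁷ − 6x⁶ − 15x⁴ + 15x + 6) ÷ lead(D) = x⁸ ÷ −x = −x⁷. Subtract (−x⁷)·D = x⁸ + 2x⁷. Remainder: −5x⁷ − 6x⁶ − 15x⁴ + 15x + 6.
Step 2: lead(−5x⁷ − 6x⁶ − 15x⁴ + 15x + 6) ÷ lead(D) = −5x⁷ ÷ −x = 5x⁶. Subtract (5x⁶)·D = −5x⁷ − 10x⁶. Remainder: 4x⁶ − 15x⁴ + 15x + 6.
Step 3: lead(4x⁶ − 15x⁴ + 15x + 6) ÷ lead(D) = 4x⁶ ÷ −x = −4x⁵. Subtract (−4x⁵)·D = 4x⁶ + 8x⁵. Remainder: −8x⁵ − 15x⁴ + 15x + 6.
Step 4: lead(−8x⁵ − 15x⁴ + 15x + 6) ÷ lead(D) = −8x⁵ ÷ −x = 8x⁴. Subtract (8x⁴)·D = −8x⁵ − 16x⁴. Remainder: x⁴ + 15x + 6.
Step 5: lead(x⁴ + 15x + 6) ÷ lead(D) = x⁴ ÷ −x = −x³. Subtract (−x³)·D = x⁴ + 2x³. Remainder: −2x³ + 15x + 6.
Step 6: lead(−2x³ + 15x + 6) ÷ lead(D) = −2x³ ÷ −x = 2x². Subtract (2x²)·D = −2x³ − 4x². Remainder: 4x² + 15x + 6.
Step 7: lead(4x² + 15x + 6) ÷ lead(D) = 4x² ÷ −x = −4x. Subtract (−4x)·D = 4x² + 8x. Remainder: 7x + 6.
Step 8: lead(7x + 6) ÷ lead(D) = 7x ÷ −x = −7. Subtract (−7)·D = 7x + 14. Remainder: −8.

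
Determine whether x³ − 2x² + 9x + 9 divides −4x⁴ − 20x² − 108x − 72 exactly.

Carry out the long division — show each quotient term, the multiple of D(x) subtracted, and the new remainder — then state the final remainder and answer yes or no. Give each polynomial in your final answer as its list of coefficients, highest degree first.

R = [0], so D(x) is a factor of P(x). yes

Step 1: lead(−4x⁴ − 20x² − 108x − 72) ÷ lead(D) = −4x⁴ ÷ x³ = −4x. Subtract (−4x)·D = −4x⁴ + 8x³ − 36x² − 36x. Remainder: −8x³ + 16x² − 72x − 72.
Step 2: lead(−8x³ + 16x² − 72x − 72) ÷ lead(D) = −8x³ ÷ x³ = −8. Subtract (−8)·D = −8x³ + 16x² − 72x − 72. Remainder: 0.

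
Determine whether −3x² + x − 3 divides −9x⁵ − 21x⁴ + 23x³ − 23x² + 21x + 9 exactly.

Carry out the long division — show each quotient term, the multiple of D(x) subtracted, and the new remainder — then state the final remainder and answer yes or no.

Step 1: lead(−9x⁵ − 21x⁴ + 23x³ − 23x² + 21x + 9) ÷ lead(D) = −9x⁵ ÷ −3x² = 3x³. Subtract (3x³)·D = −9x⁵ + 3x⁴ − 9x³. Remainder: −24x⁴ + 32x³ − 23x² + 21x + 9.
Step 2: lead(−24x⁴ + 32x³ − 23x² + 21x + 9) ÷ lead(D) = −24x⁴ ÷ −3x² = 8x². Subtract (8x²)·D = −24x⁴ + 8x³ − 24x². Remainder: 24x³ + x² + 21x + 9.
Step 3: lead(24x³ + x² + 21x + 9) ÷ lead(D) = 24x³ ÷ −3x² = −8x. Subtract (−8x)·D = 24x³ − 8x² + 24x. Remainder: 9x² − 3x + 9.
Step 4: lead(9x² − 3x + 9) ÷ lead(D) = 9x² ÷ −3x² = −3. Subtract (−3)·D = 9x² − 3x + 9. Remainder: 0.

R(x) = 0, so D(x) is a factor of P(x). yes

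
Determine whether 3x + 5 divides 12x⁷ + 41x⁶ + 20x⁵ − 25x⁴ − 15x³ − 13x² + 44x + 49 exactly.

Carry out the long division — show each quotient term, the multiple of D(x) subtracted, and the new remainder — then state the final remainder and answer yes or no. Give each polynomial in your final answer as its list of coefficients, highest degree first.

R = [9], so D(x) is not a factor of P(x). no

Step 1: lead(12x⁷ + 41x⁶ + 20x⁵ − 25x⁴ − 15x³ − 13x² + 44x + 49) ÷ lead(D) = 12x⁷ ÷ 3x = 4x⁶. Subtract (4x⁶)·D = 12x⁷ + 20x⁶. Remainder: 21x⁶ + 20x⁵ − 25x⁴ − 15x³ − 13x² + 44x + 49.
Step 2: lead(21x⁶ + 20x⁵ − 25x⁴ − 15x³ − 13x² + 44x + 49) ÷ lead(D) = 21x⁶ ÷ 3x = 7x⁵. Subtract (7x⁵)·D = 21x⁶ + 35x⁵. Remainder: −15x⁵ − 25x⁴ − 15x³ − 13x² + 44x + 49.
Step 3: lead(−15x⁵ − 25x⁴ − 15x³ − 13x² + 44x + 49) ÷ lead(D) = −15x⁵ ÷ 3x = −5x⁴. Subtract (−5x⁴)·D = −15x⁵ − 25x⁴. Remainder: −15x³ − 13x² + 44x + 49.
Step 4: lead(−15x³ − 13x² + 44x + 49) ÷ lead(D) = −15x³ ÷ 3x = −5x². Subtract (−5x²)·D = −15x³ − 25x². Remainder: 12x² + 44x + 49.
Step 5: lead(12x² + 44x + 49) ÷ lead(D) = 12x² ÷ 3x = 4x. Subtract (4x)·D = 12x² + 20x. Remainder: 24x + 49.
Step 6: lead(24x + 49) ÷ lead(D) = 24x ÷ 3x = 8. Subtract (8)·D = 24x + 40. Remainder: 9.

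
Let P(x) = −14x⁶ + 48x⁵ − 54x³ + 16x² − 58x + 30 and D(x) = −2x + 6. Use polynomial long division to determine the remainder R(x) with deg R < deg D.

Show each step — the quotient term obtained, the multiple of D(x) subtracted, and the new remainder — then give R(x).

Step 1: lead(−14x⁶ + 48x⁵ − 54x³ + 16x² − 58x + 30) ÷ lead(D) = −14x⁶ ÷ −2x = 7x⁵. Subtract (7x⁵)·D = −14x⁶ + 42x⁵. Remainder: 6x⁵ − 54x³ + 16x² − 58x + 30.
Step 2: lead(6x⁵ − 54x³ + 16x² − 58x + 30) ÷ lead(D) = 6x⁵ ÷ −2x = −3x⁴. Subtract (−3x⁴)·D = 6x⁵ − 18x⁴. Remainder: 18x⁴ − 54x³ + 16x² − 58x + 30.
Step 3: lead(18x⁴ − 54x³ + 16x² − 58x + 30) ÷ lead(D) = 18x⁴ ÷ −2x = −9x³. Subtract (−9x³)·D = 18x⁴ − 54x³. Remainder: 16x² − 58x + 30.
Step 4: lead(16x² − 58x + 30) ÷ lead(D) = 16x² ÷ −2x = −8x. Subtract (−8x)·D = 16x² − 48x. Remainder: −10x + 30.
Step 5: lead(−10x + 30) ÷ lead(D) = −10x ÷ −2x = 5. Subtract (5)·D = −10x + 30. Remainder: 0.

R(x) = 0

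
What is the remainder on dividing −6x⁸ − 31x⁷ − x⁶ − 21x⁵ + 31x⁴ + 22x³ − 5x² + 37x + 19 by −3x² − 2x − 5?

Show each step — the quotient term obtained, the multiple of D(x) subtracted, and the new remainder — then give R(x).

Step 1: lead(−6x⁸ − 31x⁷ − x⁶ − 21x⁵ + 31x⁴ + 22x³ − 5x² + 37x + 19) ÷ lead(D) = −6x⁸ ÷ −3x² = 2x⁶. Subtract (2x⁶)·D = −6x⁸ − 4x⁷ − 10x⁶. Remainder: −27x⁷ + 9x⁶ − 21x⁵ + 31x⁴ + 22x³ − 5x² + 37x + 19.
Step 2: lead(−27x⁷ + 9x⁶ − 21x⁵ + 31x⁴ + 22x³ − 5x² + 37x + 19) ÷ lead(D) = −27x⁷ ÷ −3x² = 9x⁵. Subtract (9x⁵)·D = −27x⁷ − 18x⁶ − 45x⁵. Remainder: 27x⁶ + 24x⁵ + 31x⁴ + 22x³ − 5x² + 37x + 19.
Step 3: lead(27x⁶ + 24x⁵ + 31x⁴ + 22x³ − 5x² + 37x + 19) ÷ lead(D) = 27x⁶ ÷ −3x² = −9x⁴. Subtract (−9x⁴)·D = 27x⁶ + 18x⁵ + 45x⁴. Remainder: 6x⁵ − 14x⁴ + 22x³ − 5x² + 37x + 19.
Step 4: lead(6x⁵ − 14x⁴ + 22x³ − 5x² + 37x + 19) ÷ lead(D) = 6x⁵ ÷ −3x² = −2x³. Subtract (−2x³)·D = 6x⁵ + 4x⁴ + 10x³. Remainder: −18x⁴ + 12x³ − 5x² + 37x + 19.
Step 5: lead(−18x⁴ + 12x³ − 5x² + 37x + 19) ÷ lead(D) = −18x⁴ ÷ −3x² = 6x². Subtract (6x²)·D = −18x⁴ − 12x³ − 30x². Remainder: 24x³ + 25x² + 37x + 19.
Step 6: lead(24x³ + 25x² + 37x + 19) ÷ lead(D) = 24x³ ÷ −3x² = −8x. Subtract (−8x)·D = 24x³ + 16x² + 40x. Remainder: 9x² − 3x + 19.
Step 7: lead(9x² − 3x + 19) ÷ lead(D) = 9x² ÷ −3x² = −3. Subtract (−3)·D = 9x² + 6x + 15. Remainder: −9x + 4.

R(x) = −9x + 4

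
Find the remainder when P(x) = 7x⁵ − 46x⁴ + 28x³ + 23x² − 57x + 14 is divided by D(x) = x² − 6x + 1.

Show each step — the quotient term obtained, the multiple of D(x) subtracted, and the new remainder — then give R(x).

Step 1: lead(7x⁵ − 46x⁴ + 28x³ + 23x² − 57x + 14) ÷ lead(D) = 7x⁵ ÷ x² = 7x³. Subtract (7x³)·D = 7x⁵ − 42x⁴ + 7x³. Remainder: −4x⁴ + 21x³ + 23x² − 57x + 14.
Step 2: lead(−4x⁴ + 21x³ + 23x² − 57x + 14) ÷ lead(D) = −4x⁴ ÷ x² = −4x². Subtract (−4x²)·D = −4x⁴ + 24x³ − 4x². Remainder: −3x³ + 27x² − 57x + 14.
Step 3: lead(−3x³ + 27x² − 57x + 14) ÷ lead(D) = −3x³ ÷ x² = −3x. Subtract (−3x)·D = −3x³ + 18x² − 3x. Remainder: 9x² − 54x + 14.
Step 4: lead(9x² − 54x + 14) ÷ lead(D) = 9x² ÷ x² = 9. Subtract (9)·D = 9x² − 54x + 9. Remainder: 5.

R(x) = 5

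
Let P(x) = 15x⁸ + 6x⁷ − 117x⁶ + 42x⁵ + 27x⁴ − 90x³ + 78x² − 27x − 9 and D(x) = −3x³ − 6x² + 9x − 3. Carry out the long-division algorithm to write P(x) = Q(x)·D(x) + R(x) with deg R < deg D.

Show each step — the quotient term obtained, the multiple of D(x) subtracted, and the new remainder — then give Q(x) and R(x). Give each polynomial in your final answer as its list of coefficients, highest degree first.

Step 1: lead(15x⁸ + 6x⁷ − 117x⁶ + 42x⁵ + 27x⁴ − 90x³ + 78x² − 27x − 9) ÷ lead(D) = 15x⁸ ÷ −3x³ = −5x⁵. Subtract (−5x⁵)·D = 15x⁸ + 30x⁷ − 45x⁶ + 15x⁵. Remainder: −24x⁷ − 72x⁶ + 27x⁵ + 27x⁴ − 90x³ + 78x² − 27x − 9.
Step 2: lead(−24x⁷ − 72x⁶ + 27x⁵ + 27x⁴ − 90x³ + 78x² − 27x − 9) ÷ lead(D) = −24x⁷ ÷ −3x³ = 8x⁴. Subtract (8x⁴)·D = −24x⁷ − 48x⁶ + 72x⁵ − 24x⁴. Remainder: −24x⁶ − 45x⁵ + 51x⁴ − 90x³ + 78x² − 27x − 9.
Step 3: lead(−24x⁶ − 45x⁵ + 51x⁴ − 90x³ + 78x² − 27x − 9) ÷ lead(D) = −24x⁶ ÷ −3x³ = 8x³. Subtract (8x³)·D = −24x⁶ − 48x⁵ + 72x⁴ − 24x³. Remainder: 3x⁵ − 21x⁴ − 66x³ + 78x² − 27x − 9.
Step 4: lead(3x⁵ − 21x⁴ − 66x³ + 78x² − 27x − 9) ÷ lead(D) = 3x⁵ ÷ −3x³ = −x². Subtract (−x²)·D = 3x⁵ + 6x⁴ − 9x³ + 3x². Remainder: −27x⁴ − 57x³ + 75x² − 27x − 9.
Step 5: lead(−27x⁴ − 57x³ + 75x² − 27x − 9) ÷ lead(D) = −27x⁴ ÷ −3x³ = 9x. Subtract (9x)·D = −27x⁴ − 54x³ + 81x² − 27x. Remainder: −3x³ − 6x² − 9.
Step 6: lead(−3x³ − 6x² − 9) ÷ lead(D) = −3x³ ÷ −3x³ = 1. Subtract (1)·D = −3x³ − 6x² + 9x − 3. Remainder: −9x − 6.

Q = [-5, 8, 8, -1, 9, 1]; R = [-9, -6]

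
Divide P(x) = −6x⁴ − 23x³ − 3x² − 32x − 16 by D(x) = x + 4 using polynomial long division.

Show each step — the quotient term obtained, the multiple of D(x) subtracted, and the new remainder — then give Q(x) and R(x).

Step 1: lead(−6x⁴ − 23x³ − 3x² − 32x − 16) ÷ lead(D) = −6x⁴ ÷ x = −6x³. Subtract (−6x³)·D = −6x⁴ − 24x³. Remainder: x³ − 3x² − 32x − 16.
Step 2: lead(x³ − 3x² − 32x − 16) ÷ lead(D) = x³ ÷ x = x². Subtract (x²)·D = x³ + 4x². Remainder: −7x² − 32x − 16.
Step 3: lead(−7x² − 32x − 16) ÷ lead(D) = −7x² ÷ x = −7x. Subtract (−7x)·D = −7x² − 28x. Remainder: −4x − 16.
Step 4: lead(−4x − 16) ÷ lead(D) = −4x ÷ x = −4. Subtract (−4)·D = −4x − 16. Remainder: 0.

Q(x) = −6x³ + x² − 7x − 4; R(x) = 0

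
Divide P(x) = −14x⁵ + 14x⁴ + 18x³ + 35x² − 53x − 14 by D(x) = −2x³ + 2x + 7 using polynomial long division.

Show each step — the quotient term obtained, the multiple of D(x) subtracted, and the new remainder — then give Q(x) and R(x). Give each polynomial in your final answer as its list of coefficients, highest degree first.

Q = [7, -7, -2]; R = [0]

Step 1: lead(−14x⁵ + 14x⁴ + 18x³ + 35x² − 53x − 14) ÷ lead(D) = −14x⁵ ÷ −2x³ = 7x². Subtract (7x²)·D = −14x⁵ + 14x³ + 49x². Remainder: 14x⁴ + 4x³ − 14x² − 53x − 14.
Step 2: lead(14x⁴ + 4x³ − 14x² − 53x − 14) ÷ lead(D) = 14x⁴ ÷ −2x³ = −7x. Subtract (−7x)·D = 14x⁴ − 14x² − 49x. Remainder: 4x³ − 4x − 14.
Step 3: lead(4x³ − 4x − 14) ÷ lead(D) = 4x³ ÷ −2x³ = −2. Subtract (−2)·D = 4x³ − 4x − 14. Remainder: 0.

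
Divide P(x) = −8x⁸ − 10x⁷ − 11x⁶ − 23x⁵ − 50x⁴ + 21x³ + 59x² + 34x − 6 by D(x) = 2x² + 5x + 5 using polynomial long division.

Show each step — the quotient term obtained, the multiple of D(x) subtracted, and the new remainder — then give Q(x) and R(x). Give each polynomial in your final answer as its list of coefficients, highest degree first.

Q = [-4, 5, -8, -4, 5, 8, -3]; R = [9, 9]

Step 1: lead(−8x⁸ − 10x⁷ − 11x⁶ − 23x⁵ − 50x⁴ + 21x³ + 59x² + 34x − 6) ÷ lead(D) = −8x⁸ ÷ 2x² = −4x⁶. Subtract (−4x⁶)·D = −8x⁸ − 20x⁷ − 20x⁶. Remainder: 10x⁷ + 9x⁶ − 23x⁵ − 50x⁴ + 21x³ + 59x² + 34x − 6.
Step 2: lead(10x⁷ + 9x⁶ − 23x⁵ − 50x⁴ + 21x³ + 59x² + 34x − 6) ÷ lead(D) = 10x⁷ ÷ 2x² = 5x⁵. Subtract (5x⁵)·D = 10x⁷ + 25x⁶ + 25x⁵. Remainder: −16x⁶ − 48x⁵ − 50x⁴ + 21x³ + 59x² + 34x − 6.
Step 3: lead(−16x⁶ − 48x⁵ − 50x⁴ + 21x³ + 59x² + 34x − 6) ÷ lead(D) = −16x⁶ ÷ 2x² = −8x⁴. Subtract (−8x⁴)·D = −16x⁶ − 40x⁵ − 40x⁴. Remainder: −8x⁵ − 10x⁴ + 21x³ + 59x² + 34x − 6.
Step 4: lead(−8x⁵ − 10x⁴ + 21x³ + 59x² + 34x − 6) ÷ lead(D) = −8x⁵ ÷ 2x² = −4x³. Subtract (−4x³)·D = −8x⁵ − 20x⁴ − 20x³. Remainder: 10x⁴ + 41x³ + 59x² + 34x − 6.
Step 5: lead(10x⁴ + 41x³ + 59x² + 34x − 6) ÷ lead(D) = 10x⁴ ÷ 2x² = 5x². Subtract (5x²)·D = 10x⁴ + 25x³ + 25x². Remainder: 16x³ + 34x² + 34x − 6.
Step 6: lead(16x³ + 34x² + 34x − 6) ÷ lead(D) = 16x³ ÷ 2x² = 8x. Subtract (8x)·D = 16x³ + 40x² + 40x. Remainder: −6x² − 6x − 6.
Step 7: lead(−6x² − 6x − 6) ÷ lead(D) = −6x² ÷ 2x² = −3. Subtract (−3)·D = −6x² − 15x − 15. Remainder: 9x + 9.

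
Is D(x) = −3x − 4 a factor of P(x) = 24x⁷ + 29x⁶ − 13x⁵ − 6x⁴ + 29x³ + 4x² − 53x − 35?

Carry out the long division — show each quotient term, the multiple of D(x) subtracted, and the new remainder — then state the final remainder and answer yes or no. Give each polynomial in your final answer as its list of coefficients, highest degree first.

R = [-7], so D(x) is not a factor of P(x). no

Step 1: lead(24x⁷ + 29x⁶ − 13x⁵ − 6x⁴ + 29x³ + 4x² − 53x − 35) ÷ lead(D) = 24x⁷ ÷ −3x = −8x⁶. Subtract (−8x⁶)·D = 24x⁷ + 32x⁶. Remainder: −3x⁶ − 13x⁵ − 6x⁴ + 29x³ + 4x² − 53x − 35.
Step 2: lead(−3x⁶ − 13x⁵ − 6x⁴ + 29x³ + 4x² − 53x − 35) ÷ lead(D) = −3x⁶ ÷ −3x = x⁵. Subtract (x⁵)·D = −3x⁶ − 4x⁵. Remainder: −9x⁵ − 6x⁴ + 29x³ + 4x² − 53x − 35.
Step 3: lead(−9x⁵ − 6x⁴ + 29x³ + 4x² − 53x − 35) ÷ lead(D) = −9x⁵ ÷ −3x = 3x⁴. Subtract (3x⁴)·D = −9x⁵ − 12x⁴. Remainder: 6x⁴ + 29x³ + 4x² − 53x − 35.
Step 4: lead(6x⁴ + 29x³ + 4x² − 53x − 35) ÷ lead(D) = 6x⁴ ÷ −3x = −2x³. Subtract (−2x³)·D = 6x⁴ + 8x³. Remainder: 21x³ + 4x² − 53x − 35.
Step 5: lead(21x³ + 4x² − 53x − 35) ÷ lead(D) = 21x³ ÷ −3x = −7x². Subtract (−7x²)·D = 21x³ + 28x². Remainder: −24x² − 53x − 35.
Step 6: lead(−24x² − 53x − 35) ÷ lead(D) = −24x² ÷ −3x = 8x. Subtract (8x)·D = −24x² − 32x. Remainder: −21x − 35.
Step 7: lead(−21x − 35) ÷ lead(D) = −21x ÷ −3x = 7. Subtract (7)·D = −21x − 28. Remainder: −7.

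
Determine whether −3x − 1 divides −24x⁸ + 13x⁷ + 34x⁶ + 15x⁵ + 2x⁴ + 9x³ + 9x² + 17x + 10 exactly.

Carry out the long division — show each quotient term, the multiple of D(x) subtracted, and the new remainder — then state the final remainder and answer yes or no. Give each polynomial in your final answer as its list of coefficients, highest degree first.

Step 1: lead(−24x⁸ + 13x⁷ + 34x⁶ + 15x⁵ + 2x⁴ + 9x³ + 9x² + 17x + 10) ÷ lead(D) = −24x⁸ ÷ −3x = 8x⁷. Subtract (8x⁷)·D = −24x⁸ − 8x⁷. Remainder: 21x⁷ + 34x⁶ + 15x⁵ + 2x⁴ + 9x³ + 9x² + 17x + 10.
Step 2: lead(21x⁷ + 34x⁶ + 15x⁵ + 2x⁴ + 9x³ + 9x² + 17x + 10) ÷ lead(D) = 21x⁷ ÷ −3x = −7x⁶. Subtract (−7x⁶)·D = 21x⁷ + 7x⁶. Remainder: 27x⁶ + 15x⁵ + 2x⁴ + 9x³ + 9x² + 17x + 10.
Step 3: lead(27x⁶ + 15x⁵ + 2x⁴ + 9x³ + 9x² + 17x + 10) ÷ lead(D) = 27x⁶ ÷ −3x = −9x⁵. Subtract (−9x⁵)·D = 27x⁶ + 9x⁵. Remainder: 6x⁵ + 2x⁴ + 9x³ + 9x² + 17x + 10.
Step 4: lead(6x⁵ + 2x⁴ + 9x³ + 9x² + 17x + 10) ÷ lead(D) = 6x⁵ ÷ −3x = −2x⁴. Subtract (−2x⁴)·D = 6x⁵ + 2x⁴. Remainder: 9x³ + 9x² + 17x + 10.
Step 5: lead(9x³ + 9x² + 17x + 10) ÷ lead(D) = 9x³ ÷ −3x = −3x². Subtract (−3x²)·D = 9x³ + 3x². Remainder: 6x² + 17x + 10.
Step 6: lead(6x² + 17x + 10) ÷ lead(D) = 6x² ÷ −3x = −2x. Subtract (−2x)·D = 6x² + 2x. Remainder: 15x + 10.
Step 7: lead(15x + 10) ÷ lead(D) = 15x ÷ −3x = −5. Subtract (−5)·D = 15x + 5. Remainder: 5.

R = [5], so D(x) is not a factor of P(x). no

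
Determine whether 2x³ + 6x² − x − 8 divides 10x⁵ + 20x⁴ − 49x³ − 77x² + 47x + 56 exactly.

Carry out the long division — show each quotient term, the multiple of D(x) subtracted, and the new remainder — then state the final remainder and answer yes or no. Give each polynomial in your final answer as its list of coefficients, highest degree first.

Step 1: lead(10x⁵ + 20x⁴ − 49x³ − 77x² + 47x + 56) ÷ lead(D) = 10x⁵ ÷ 2x³ = 5x². Subtract (5x²)·D = 10x⁵ + 30x⁴ − 5x³ − 40x². Remainder: −10x⁴ − 44x³ − 37x² + 47x + 56.
Step 2: lead(−10x⁴ − 44x³ − 37x² + 47x + 56) ÷ lead(D) = −10x⁴ ÷ 2x³ = −5x. Subtract (−5x)·D = −10x⁴ − 30x³ + 5x² + 40x. Remainder: −14x³ − 42x² + 7x + 56.
Step 3: lead(−14x³ − 42x² + 7x + 56) ÷ lead(D) = −14x³ ÷ 2x³ = −7. Subtract (−7)·D = −14x³ − 42x² + 7x + 56. Remainder: 0.

R = [0], so D(x) is a factor of P(x). yes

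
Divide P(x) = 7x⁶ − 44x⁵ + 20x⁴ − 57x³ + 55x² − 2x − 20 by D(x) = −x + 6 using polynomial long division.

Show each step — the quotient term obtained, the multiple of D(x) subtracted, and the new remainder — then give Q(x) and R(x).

Step 1: lead(7x⁶ − 44x⁵ + 20x⁴ − 57x³ + 55x² − 2x − 20) ÷ lead(D) = 7x⁶ ÷ −x = −7x⁵. Subtract (−7x⁵)·D = 7x⁶ − 42x⁵. Remainder: −2x⁵ + 20x⁴ − 57x³ + 55x² − 2x − 20.
Step 2: lead(−2x⁵ + 20x⁴ − 57x³ + 55x² − 2x − 20) ÷ lead(D) = −2x⁵ ÷ −x = 2x⁴. Subtract (2x⁴)·D = −2x⁵ + 12x⁴. Remainder: 8x⁴ − 57x³ + 55x² − 2x − 20.
Step 3: lead(8x⁴ − 57x³ + 55x² − 2x − 20) ÷ lead(D) = 8x⁴ ÷ −x = −8x³. Subtract (−8x³)·D = 8x⁴ − 48x³. Remainder: −9x³ + 55x² − 2x − 20.
Step 4: lead(−9x³ + 55x² − 2x − 20) ÷ lead(D) = −9x³ ÷ −x = 9x². Subtract (9x²)·D = −9x³ + 54x². Remainder: x² − 2x − 20.
Step 5: lead(x² − 2x − 20) ÷ lead(D) = x² ÷ −x = −x. Subtract (−x)·D = x² − 6x. Remainder: 4x − 20.
Step 6: lead(4x − 20) ÷ lead(D) = 4x ÷ −x = −4. Subtract (−4)·D = 4x − 24. Remainder: 4.

Q(x) = −7x⁵ + 2x⁴ − 8x³ + 9x² − x − 4; R(x) = 4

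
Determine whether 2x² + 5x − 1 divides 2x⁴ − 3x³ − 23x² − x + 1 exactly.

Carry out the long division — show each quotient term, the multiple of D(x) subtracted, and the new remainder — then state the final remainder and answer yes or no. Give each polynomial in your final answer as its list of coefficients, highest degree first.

R = [0], so D(x) is a factor of P(x). yes

Step 1: lead(2x⁴ − 3x³ − 23x² − x + 1) ÷ lead(D) = 2x⁴ ÷ 2x² = x². Subtract (x²)·D = 2x⁴ + 5x³ − x². Remainder: −8x³ − 22x² − x + 1.
Step 2: lead(−8x³ − 22x² − x + 1) ÷ lead(D) = −8x³ ÷ 2x² = −4x. Subtract (−4x)·D = −8x³ − 20x² + 4x. Remainder: −2x² − 5x + 1.
Step 3: lead(−2x² − 5x + 1) ÷ lead(D) = −2x² ÷ 2x² = −1. Subtract (−1)·D = −2x² − 5x + 1. Remainder: 0.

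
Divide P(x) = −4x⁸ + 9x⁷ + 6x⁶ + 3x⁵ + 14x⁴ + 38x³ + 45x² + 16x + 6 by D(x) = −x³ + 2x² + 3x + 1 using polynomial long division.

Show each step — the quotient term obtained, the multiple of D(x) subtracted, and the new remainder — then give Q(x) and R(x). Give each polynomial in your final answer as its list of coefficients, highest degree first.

Step 1: lead(−4x⁸ + 9x⁷ + 6x⁶ + 3x⁵ + 14x⁴ + 38x³ + 45x² + 16x + 6) ÷ lead(D) = −4x⁸ ÷ −x³ = 4x⁵. Subtract (4x⁵)·D = −4x⁸ + 8x⁷ + 12x⁶ + 4x⁵. Remainder: x⁷ − 6x⁶ − x⁵ + 14x⁴ + 38x³ + 45x² + 16x + 6.
Step 2: lead(x⁷ − 6x⁶ − x⁵ + 14x⁴ + 38x³ + 45x² + 16x + 6) ÷ lead(D) = x⁷ ÷ −x³ = −x⁴. Subtract (−x⁴)·D = x⁷ − 2x⁶ − 3x⁵ − x⁴. Remainder: −4x⁶ + 2x⁵ + 15x⁴ + 38x³ + 45x² + 16x + 6.
Step 3: lead(−4x⁶ + 2x⁵ + 15x⁴ + 38x³ + 45x² + 16x + 6) ÷ lead(D) = −4x⁶ ÷ −x³ = 4x³. Subtract (4x³)·D = −4x⁶ + 8x⁵ + 12x⁴ + 4x³. Remainder: −6x⁵ + 3x⁴ + 34x³ + 45x² + 16x + 6.
Step 4: lead(−6x⁵ + 3x⁴ + 34x³ + 45x² + 16x + 6) ÷ lead(D) = −6x⁵ ÷ −x³ = 6x². Subtract (6x²)·D = −6x⁵ + 12x⁴ + 18x³ + 6x². Remainder: −9x⁴ + 16x³ + 39x² + 16x + 6.
Step 5: lead(−9x⁴ + 16x³ + 39x² + 16x + 6) ÷ lead(D) = −9x⁴ ÷ −x³ = 9x. Subtract (9x)·D = −9x⁴ + 18x³ + 27x² + 9x. Remainder: −2x³ + 12x² + 7x + 6.
Step 6: lead(−2x³ + 12x² + 7x + 6) ÷ lead(D) = −2x³ ÷ −x³ = 2. Subtract (2)·D = −2x³ + 4x² + 6x + 2. Remainder: 8x² + x + 4.

Q = [4, -1, 4, 6, 9, 2]; R = [8, 1, 4]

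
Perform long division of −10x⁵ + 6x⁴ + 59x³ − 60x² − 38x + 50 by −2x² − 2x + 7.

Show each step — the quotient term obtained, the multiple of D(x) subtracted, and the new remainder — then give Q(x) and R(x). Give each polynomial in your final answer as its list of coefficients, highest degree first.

Q = [5, -8, -4, 6]; R = [2, 8]

Step 1: lead(−10x⁵ + 6x⁴ + 59x³ − 60x² − 38x + 50) ÷ lead(D) = −10x⁵ ÷ −2x² = 5x³. Subtract (5x³)·D = −10x⁵ − 10x⁴ + 35x³. Remainder: 16x⁴ + 24x³ − 60x² − 38x + 50.
Step 2: lead(16x⁴ + 24x³ − 60x² − 38x + 50) ÷ lead(D) = 16x⁴ ÷ −2x² = −8x². Subtract (−8x²)·D = 16x⁴ + 16x³ − 56x². Remainder: 8x³ − 4x² − 38x + 50.
Step 3: lead(8x³ − 4x² − 38x + 50) ÷ lead(D) = 8x³ ÷ −2x² = −4x. Subtract (−4x)·D = 8x³ + 8x² − 28x. Remainder: −12x² − 10x + 50.
Step 4: lead(−12x² − 10x + 50) ÷ lead(D) = −12x² ÷ −2x² = 6. Subtract (6)·D = −12x² − 12x + 42. Remainder: 2x + 8.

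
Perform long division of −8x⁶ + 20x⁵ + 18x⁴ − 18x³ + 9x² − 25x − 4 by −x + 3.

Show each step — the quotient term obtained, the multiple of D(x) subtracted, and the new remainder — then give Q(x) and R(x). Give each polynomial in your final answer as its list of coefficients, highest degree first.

Q = [8, 4, -6, 0, -9, -2]; R = [2]

Step 1: lead(−8x⁶ + 20x⁵ + 18x⁴ − 18x³ + 9x² − 25x − 4) ÷ lead(D) = −8x⁶ ÷ −x = 8x⁵. Subtract (8x⁵)·D = −8x⁶ + 24x⁵. Remainder: −4x⁵ + 18x⁴ − 18x³ + 9x² − 25x − 4.
Step 2: lead(−4x⁵ + 18x⁴ − 18x³ + 9x² − 25x − 4) ÷ lead(D) = −4x⁵ ÷ −x = 4x⁴. Subtract (4x⁴)·D = −4x⁵ + 12x⁴. Remainder: 6x⁴ − 18x³ + 9x² − 25x − 4.
Step 3: lead(6x⁴ − 18x³ + 9x² − 25x − 4) ÷ lead(D) = 6x⁴ ÷ −x = −6x³. Subtract (−6x³)·D = 6x⁴ − 18x³. Remainder: 9x² − 25x − 4.
Step 4: lead(9x² − 25x − 4) ÷ lead(D) = 9x² ÷ −x = −9x. Subtract (−9x)·D = 9x² − 27x. Remainder: 2x − 4.
Step 5: lead(2x − 4) ÷ lead(D) = 2x ÷ −x = −2. Subtract (−2)·D = 2x − 6. Remainder: 2.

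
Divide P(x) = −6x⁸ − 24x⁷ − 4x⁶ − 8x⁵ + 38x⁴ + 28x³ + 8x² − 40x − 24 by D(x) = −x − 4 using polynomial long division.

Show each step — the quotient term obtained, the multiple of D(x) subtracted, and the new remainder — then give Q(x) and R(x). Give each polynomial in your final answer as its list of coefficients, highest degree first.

Step 1: lead(−6x⁸ − 24x⁷ − 4x⁶ − 8x⁵ + 38x⁴ + 28x³ + 8x² − 40x − 24) ÷ lead(D) = −6x⁸ ÷ −x = 6x⁷. Subtract (6x⁷)·D = −6x⁸ − 24x⁷. Remainder: −4x⁶ − 8x⁵ + 38x⁴ + 28x³ + 8x² − 40x − 24.
Step 2: lead(−4x⁶ − 8x⁵ + 38x⁴ + 28x³ + 8x² − 40x − 24) ÷ lead(D) = −4x⁶ ÷ −x = 4x⁵. Subtract (4x⁵)·D = −4x⁶ − 16x⁵. Remainder: 8x⁵ + 38x⁴ + 28x³ + 8x² − 40x − 24.
Step 3: lead(8x⁵ + 38x⁴ + 28x³ + 8x² − 40x − 24) ÷ lead(D) = 8x⁵ ÷ −x = −8x⁴. Subtract (−8x⁴)·D = 8x⁵ + 32x⁴. Remainder: 6x⁴ + 28x³ + 8x² − 40x − 24.
Step 4: lead(6x⁴ + 28x³ + 8x² − 40x − 24) ÷ lead(D) = 6x⁴ ÷ −x = −6x³. Subtract (−6x³)·D = 6x⁴ + 24x³. Remainder: 4x³ + 8x² − 40x − 24.
Step 5: lead(4x³ + 8x² − 40x − 24) ÷ lead(D) = 4x³ ÷ −x = −4x². Subtract (−4x²)·D = 4x³ + 16x². Remainder: −8x² − 40x − 24.
Step 6: lead(−8x² − 40x − 24) ÷ lead(D) = −8x² ÷ −x = 8x. Subtract (8x)·D = −8x² − 32x. Remainder: −8x − 24.
Step 7: lead(−8x − 24) ÷ lead(D) = −8x ÷ −x = 8. Subtract (8)·D = −8x − 32. Remainder: 8.

Q = [6, 0, 4, -8, -6, -4, 8, 8]; R = [8]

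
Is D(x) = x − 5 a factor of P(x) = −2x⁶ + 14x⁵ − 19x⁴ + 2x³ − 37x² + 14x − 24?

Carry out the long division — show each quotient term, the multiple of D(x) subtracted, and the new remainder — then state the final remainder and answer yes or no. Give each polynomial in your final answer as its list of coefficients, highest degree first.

Step 1: lead(−2x⁶ + 14x⁵ − 19x⁴ + 2x³ − 37x² + 14x − 24) ÷ lead(D) = −2x⁶ ÷ x = −2x⁵. Subtract (−2x⁵)·D = −2x⁶ + 10x⁵. Remainder: 4x⁵ − 19x⁴ + 2x³ − 37x² + 14x − 24.
Step 2: lead(4x⁵ − 19x⁴ + 2x³ − 37x² + 14x − 24) ÷ lead(D) = 4x⁵ ÷ x = 4x⁴. Subtract (4x⁴)·D = 4x⁵ − 20x⁴. Remainder: x⁴ + 2x³ − 37x² + 14x − 24.
Step 3: lead(x⁴ + 2x³ − 37x² + 14x − 24) ÷ lead(D) = x⁴ ÷ x = x³. Subtract (x³)·D = x⁴ − 5x³. Remainder: 7x³ − 37x² + 14x − 24.
Step 4: lead(7x³ − 37x² + 14x − 24) ÷ lead(D) = 7x³ ÷ x = 7x². Subtract (7x²)·D = 7x³ − 35x². Remainder: −2x² + 14x − 24.
Step 5: lead(−2x² + 14x − 24) ÷ lead(D) = −2x² ÷ x = −2x. Subtract (−2x)·D = −2x² + 10x. Remainder: 4x − 24.
Step 6: lead(4x − 24) ÷ lead(D) = 4x ÷ x = 4. Subtract (4)·D = 4x − 20. Remainder: −4.

R = [-4], so D(x) is not a factor of P(x). no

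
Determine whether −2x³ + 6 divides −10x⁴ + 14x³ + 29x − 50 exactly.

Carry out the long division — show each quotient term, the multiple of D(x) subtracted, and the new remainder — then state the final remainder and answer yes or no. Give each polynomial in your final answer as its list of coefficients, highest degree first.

Step 1: lead(−10x⁴ + 14x³ + 29x − 50) ÷ lead(D) = −10x⁴ ÷ −2x³ = 5x. Subtract (5x)·D = −10x⁴ + 30x. Remainder: 14x³ − x − 50.
Step 2: lead(14x³ − x − 50) ÷ lead(D) = 14x³ ÷ −2x³ = −7. Subtract (−7)·D = 14x³ − 42. Remainder: −x − 8.

R = [-1, -8], so D(x) is not a factor of P(x). no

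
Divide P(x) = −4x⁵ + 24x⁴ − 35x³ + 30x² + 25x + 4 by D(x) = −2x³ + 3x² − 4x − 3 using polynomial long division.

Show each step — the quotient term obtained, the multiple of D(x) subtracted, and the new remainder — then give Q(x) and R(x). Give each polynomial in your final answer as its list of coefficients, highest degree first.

Q = [2, -9, 0]; R = [-2, 4]

Step 1: lead(−4x⁵ + 24x⁴ − 35x³ + 30x² + 25x + 4) ÷ lead(D) = −4x⁵ ÷ −2x³ = 2x². Subtract (2x²)·D = −4x⁵ + 6x⁴ − 8x³ − 6x². Remainder: 18x⁴ − 27x³ + 36x² + 25x + 4.
Step 2: lead(18x⁴ − 27x³ + 36x² + 25x + 4) ÷ lead(D) = 18x⁴ ÷ −2x³ = −9x. Subtract (−9x)·D = 18x⁴ − 27x³ + 36x² + 27x. Remainder: −2x + 4.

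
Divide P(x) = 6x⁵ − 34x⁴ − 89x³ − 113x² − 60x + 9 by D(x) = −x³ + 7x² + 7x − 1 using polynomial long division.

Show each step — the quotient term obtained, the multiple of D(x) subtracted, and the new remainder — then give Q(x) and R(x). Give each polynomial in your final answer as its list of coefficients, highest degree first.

Q = [-6, -8, -9]; R = [-5, 0]

Step 1: lead(6x⁵ − 34x⁴ − 89x³ − 113x² − 60x + 9) ÷ lead(D) = 6x⁵ ÷ −x³ = −6x². Subtract (−6x²)·D = 6x⁵ − 42x⁴ − 42x³ + 6x². Remainder: 8x⁴ − 47x³ − 119x² − 60x + 9.
Step 2: lead(8x⁴ − 47x³ − 119x² − 60x + 9) ÷ lead(D) = 8x⁴ ÷ −x³ = −8x. Subtract (−8x)·D = 8x⁴ − 56x³ − 56x² + 8x. Remainder: 9x³ − 63x² − 68x + 9.
Step 3: lead(9x³ − 63x² − 68x + 9) ÷ lead(D) = 9x³ ÷ −x³ = −9. Subtract (−9)·D = 9x³ − 63x² − 63x + 9. Remainder: −5x.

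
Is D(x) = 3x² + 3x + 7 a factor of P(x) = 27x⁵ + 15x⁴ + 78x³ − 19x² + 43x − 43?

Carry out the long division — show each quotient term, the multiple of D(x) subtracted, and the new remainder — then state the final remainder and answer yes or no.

Step 1: lead(27x⁵ + 15x⁴ + 78x³ − 19x² + 43x − 43) ÷ lead(D) = 27x⁵ ÷ 3x² = 9x³. Subtract (9x³)·D = 27x⁵ + 27x⁴ + 63x³. Remainder: −12x⁴ + 15x³ − 19x² + 43x − 43.
Step 2: lead(−12x⁴ + 15x³ − 19x² + 43x − 43) ÷ lead(D) = −12x⁴ ÷ 3x² = −4x². Subtract (−4x²)·D = −12x⁴ − 12x³ − 28x². Remainder: 27x³ + 9x² + 43x − 43.
Step 3: lead(27x³ + 9x² + 43x − 43) ÷ lead(D) = 27x³ ÷ 3x² = 9x. Subtract (9x)·D = 27x³ + 27x² + 63x. Remainder: −18x² − 20x − 43.
Step 4: lead(−18x² − 20x − 43) ÷ lead(D) = −18x² ÷ 3x² = −6. Subtract (−6)·D = −18x² − 18x − 42. Remainder: −2x − 1.

R(x) = −2x − 1, so D(x) is not a factor of P(x). no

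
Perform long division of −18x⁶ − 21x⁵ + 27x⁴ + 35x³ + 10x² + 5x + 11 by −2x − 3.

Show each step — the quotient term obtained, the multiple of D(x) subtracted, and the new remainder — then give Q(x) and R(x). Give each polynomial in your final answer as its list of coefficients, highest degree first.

Step 1: lead(−18x⁶ − 21x⁵ + 27x⁴ + 35x³ + 10x² + 5x + 11) ÷ lead(D) = −18x⁶ ÷ −2x = 9x⁵. Subtract (9x⁵)·D = −18x⁶ − 27x⁵. Remainder: 6x⁵ + 27x⁴ + 35x³ + 10x² + 5x + 11.
Step 2: lead(6x⁵ + 27x⁴ + 35x³ + 10x² + 5x + 11) ÷ lead(D) = 6x⁵ ÷ −2x = −3x⁴. Subtract (−3x⁴)·D = 6x⁵ + 9x⁴. Remainder: 18x⁴ + 35x³ + 10x² + 5x + 11.
Step 3: lead(18x⁴ + 35x³ + 10x² + 5x + 11) ÷ lead(D) = 18x⁴ ÷ −2x = −9x³. Subtract (−9x³)·D = 18x⁴ + 27x³. Remainder: 8x³ + 10x² + 5x + 11.
Step 4: lead(8x³ + 10x² + 5x + 11) ÷ lead(D) = 8x³ ÷ −2x = −4x². Subtract (−4x²)·D = 8x³ + 12x². Remainder: −2x² + 5x + 11.
Step 5: lead(−2x² + 5x + 11) ÷ lead(D) = −2x² ÷ −2x = x. Subtract (x)·D = −2x² − 3x. Remainder: 8x + 11.
Step 6: lead(8x + 11) ÷ lead(D) = 8x ÷ −2x = −4. Subtract (−4)·D = 8x + 12. Remainder: −1.

Q = [9, -3, -9, -4, 1, -4]; R = [-1]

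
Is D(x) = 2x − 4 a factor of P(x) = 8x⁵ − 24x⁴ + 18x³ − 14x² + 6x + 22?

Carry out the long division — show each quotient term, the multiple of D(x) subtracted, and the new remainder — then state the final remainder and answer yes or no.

R(x) = −6, so D(x) is not a factor of P(x). no

Step 1: lead(8x⁵ − 24x⁴ + 18x³ − 14x² + 6x + 22) ÷ lead(D) = 8x⁵ ÷ 2x = 4x⁴. Subtract (4x⁴)·D = 8x⁵ − 16x⁴. Remainder: −8x⁴ + 18x³ − 14x² + 6x + 22.
Step 2: lead(−8x⁴ + 18x³ − 14x² + 6x + 22) ÷ lead(D) = −8x⁴ ÷ 2x = −4x³. Subtract (−4x³)·D = −8x⁴ + 16x³. Remainder: 2x³ − 14x² + 6x + 22.
Step 3: lead(2x³ − 14x² + 6x + 22) ÷ lead(D) = 2x³ ÷ 2x = x². Subtract (x²)·D = 2x³ − 4x². Remainder: −10x² + 6x + 22.
Step 4: lead(−10x² + 6x + 22) ÷ lead(D) = −10x² ÷ 2x = −5x. Subtract (−5x)·D = −10x² + 20x. Remainder: −14x + 22.
Step 5: lead(−14x + 22) ÷ lead(D) = −14x ÷ 2x = −7. Subtract (−7)·D = −14x + 28. Remainder: −6.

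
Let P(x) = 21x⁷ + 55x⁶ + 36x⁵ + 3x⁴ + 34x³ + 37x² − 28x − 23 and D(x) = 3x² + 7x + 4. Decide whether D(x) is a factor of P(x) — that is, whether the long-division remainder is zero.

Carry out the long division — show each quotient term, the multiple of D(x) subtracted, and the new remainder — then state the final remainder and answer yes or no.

Step 1: lead(21x⁷ + 55x⁶ + 36x⁵ + 3x⁴ + 34x³ + 37x² − 28x − 23) ÷ lead(D) = 21x⁷ ÷ 3x² = 7x⁵. Subtract (7x⁵)·D = 21x⁷ + 49x⁶ + 28x⁵. Remainder: 6x⁶ + 8x⁵ + 3x⁴ + 34x³ + 37x² − 28x − 23.
Step 2: lead(6x⁶ + 8x⁵ + 3x⁴ + 34x³ + 37x² − 28x − 23) ÷ lead(D) = 6x⁶ ÷ 3x² = 2x⁴. Subtract (2x⁴)·D = 6x⁶ + 14x⁵ + 8x⁴. Remainder: −6x⁵ − 5x⁴ + 34x³ + 37x² − 28x − 23.
Step 3: lead(−6x⁵ − 5x⁴ + 34x³ + 37x² − 28x − 23) ÷ lead(D) = −6x⁵ ÷ 3x² = −2x³. Subtract (−2x³)·D = −6x⁵ − 14x⁴ − 8x³. Remainder: 9x⁴ + 42x³ + 37x² − 28x − 23.
Step 4: lead(9x⁴ + 42x³ + 37x² − 28x − 23) ÷ lead(D) = 9x⁴ ÷ 3x² = 3x². Subtract (3x²)·D = 9x⁴ + 21x³ + 12x². Remainder: 21x³ + 25x² − 28x − 23.
Step 5: lead(21x³ + 25x² − 28x − 23) ÷ lead(D) = 21x³ ÷ 3x² = 7x. Subtract (7x)·D = 21x³ + 49x² + 28x. Remainder: −24x² − 56x − 23.
Step 6: lead(−24x² − 56x − 23) ÷ lead(D) = −24x² ÷ 3x² = −8. Subtract (−8)·D = −24x² − 56x − 32. Remainder: 9.

R(x) = 9, so D(x) is not a factor of P(x). no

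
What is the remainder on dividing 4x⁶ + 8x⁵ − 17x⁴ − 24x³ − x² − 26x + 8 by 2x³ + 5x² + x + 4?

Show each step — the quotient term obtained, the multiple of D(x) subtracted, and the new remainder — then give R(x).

Step 1: lead(4x⁶ + 8x⁵ − 17x⁴ − 24x³ − x² − 26x + 8) ÷ lead(D) = 4x⁶ ÷ 2x³ = 2x³. Subtract (2x³)·D = 4x⁶ + 10x⁵ + 2x⁴ + 8x³. Remainder: −2x⁵ − 19x⁴ − 32x³ − x² − 26x + 8.
Step 2: lead(−2x⁵ − 19x⁴ − 32x³ − x² − 26x + 8) ÷ lead(D) = −2x⁵ ÷ 2x³ = −x². Subtract (−x²)·D = −2x⁵ − 5x⁴ − x³ − 4x². Remainder: −14x⁴ − 31x³ + 3x² − 26x + 8.
Step 3: lead(−14x⁴ − 31x³ + 3x² − 26x + 8) ÷ lead(D) = −14x⁴ ÷ 2x³ = −7x. Subtract (−7x)·D = −14x⁴ − 35x³ − 7x² − 28x. Remainder: 4x³ + 10x² + 2x + 8.
Step 4: lead(4x³ + 10x² + 2x + 8) ÷ lead(D) = 4x³ ÷ 2x³ = 2. Subtract (2)·D = 4x³ + 10x² + 2x + 8. Remainder: 0.

R(x) = 0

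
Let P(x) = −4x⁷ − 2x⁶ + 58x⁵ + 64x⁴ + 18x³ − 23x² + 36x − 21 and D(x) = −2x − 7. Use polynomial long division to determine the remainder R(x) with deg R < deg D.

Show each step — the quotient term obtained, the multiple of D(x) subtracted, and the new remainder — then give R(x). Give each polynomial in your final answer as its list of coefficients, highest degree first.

R = [0]

Step 1: lead(−4x⁷ − 2x⁶ + 58x⁵ + 64x⁴ + 18x³ − 23x² + 36x − 21) ÷ lead(D) = −4x⁷ ÷ −2x = 2x⁶. Subtract (2x⁶)·D = −4x⁷ − 14x⁶. Remainder: 12x⁶ + 58x⁵ + 64x⁴ + 18x³ − 23x² + 36x − 21.
Step 2: lead(12x⁶ + 58x⁵ + 64x⁴ + 18x³ − 23x² + 36x − 21) ÷ lead(D) = 12x⁶ ÷ −2x = −6x⁵. Subtract (−6x⁵)·D = 12x⁶ + 42x⁵. Remainder: 16x⁵ + 64x⁴ + 18x³ − 23x² + 36x − 21.
Step 3: lead(16x⁵ + 64x⁴ + 18x³ − 23x² + 36x − 21) ÷ lead(D) = 16x⁵ ÷ −2x = −8x⁴. Subtract (−8x⁴)·D = 16x⁵ + 56x⁴. Remainder: 8x⁴ + 18x³ − 23x² + 36x − 21.
Step 4: lead(8x⁴ + 18x³ − 23x² + 36x − 21) ÷ lead(D) = 8x⁴ ÷ −2x = −4x³. Subtract (−4x³)·D = 8x⁴ + 28x³. Remainder: −10x³ − 23x² + 36x − 21.
Step 5: lead(−10x³ − 23x² + 36x − 21) ÷ lead(D) = −10x³ ÷ −2x = 5x². Subtract (5x²)·D = −10x³ − 35x². Remainder: 12x² + 36x − 21.
Step 6: lead(12x² + 36x − 21) ÷ lead(D) = 12x² ÷ −2x = −6x. Subtract (−6x)·D = 12x² + 42x. Remainder: −6x − 21.
Step 7: lead(−6x − 21) ÷ lead(D) = −6x ÷ −2x = 3. Subtract (3)·D = −6x − 21. Remainder: 0.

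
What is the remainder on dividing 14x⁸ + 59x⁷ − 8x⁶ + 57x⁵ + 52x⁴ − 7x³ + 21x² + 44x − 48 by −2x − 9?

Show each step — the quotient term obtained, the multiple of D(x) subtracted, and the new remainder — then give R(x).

R(x) = −3

Step 1: lead(14x⁸ + 59x⁷ − 8x⁶ + 57x⁵ + 52x⁴ − 7x³ + 21x² + 44x − 48) ÷ lead(D) = 14x⁸ ÷ −2x = −7x⁷. Subtract (−7x⁷)·D = 14x⁸ + 63x⁷. Remainder: −4x⁷ − 8x⁶ + 57x⁵ + 52x⁴ − 7x³ + 21x² + 44x − 48.
Step 2: lead(−4x⁷ − 8x⁶ + 57x⁵ + 52x⁴ − 7x³ + 21x² + 44x − 48) ÷ lead(D) = −4x⁷ ÷ −2x = 2x⁶. Subtract (2x⁶)·D = −4x⁷ − 18x⁶. Remainder: 10x⁶ + 57x⁵ + 52x⁴ − 7x³ + 21x² + 44x − 48.
Step 3: lead(10x⁶ + 57x⁵ + 52x⁴ − 7x³ + 21x² + 44x − 48) ÷ lead(D) = 10x⁶ ÷ −2x = −5x⁵. Subtract (−5x⁵)·D = 10x⁶ + 45x⁵. Remainder: 12x⁵ + 52x⁴ − 7x³ + 21x² + 44x − 48.
Step 4: lead(12x⁵ + 52x⁴ − 7x³ + 21x² + 44x − 48) ÷ lead(D) = 12x⁵ ÷ −2x = −6x⁴. Subtract (−6x⁴)·D = 12x⁵ + 54x⁴. Remainder: −2x⁴ − 7x³ + 21x² + 44x − 48.
Step 5: lead(−2x⁴ − 7x³ + 21x² + 44x − 48) ÷ lead(D) = −2x⁴ ÷ −2x = x³. Subtract (x³)·D = −2x⁴ − 9x³. Remainder: 2x³ + 21x² + 44x − 48.
Step 6: lead(2x³ + 21x² + 44x − 48) ÷ lead(D) = 2x³ ÷ −2x = −x². Subtract (−x²)·D = 2x³ + 9x². Remainder: 12x² + 44x − 48.
Step 7: lead(12x² + 44x − 48) ÷ lead(D) = 12x² ÷ −2x = −6x. Subtract (−6x)·D = 12x² + 54x. Remainder: −10x − 48.
Step 8: lead(−10x − 48) ÷ lead(D) = −10x ÷ −2x = 5. Subtract (5)·D = −10x − 45. Remainder: −3.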